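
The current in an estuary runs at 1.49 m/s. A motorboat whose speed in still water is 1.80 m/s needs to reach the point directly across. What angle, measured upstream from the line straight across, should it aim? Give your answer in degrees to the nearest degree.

56°

To cancel the current, the upstream component of the motorboat's velocity must equal the flow: 1.80 sin θ = 1.49.
sin θ = 1.49 / 1.80 = 0.8278.
θ = arcsin(0.8278) = 55.871°.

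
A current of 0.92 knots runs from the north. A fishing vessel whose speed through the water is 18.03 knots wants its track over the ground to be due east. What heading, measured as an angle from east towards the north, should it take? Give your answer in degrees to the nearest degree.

The current pushes perpendicular to the desired track; the heading must have a component into the current equal to 0.92 knots: 18.03 sin θ = 0.92.
sin θ = 0.0510, so θ = 2.925°.

3°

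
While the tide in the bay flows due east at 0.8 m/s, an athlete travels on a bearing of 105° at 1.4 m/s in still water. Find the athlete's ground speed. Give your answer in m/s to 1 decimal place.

2.2 m/s

Taking east as x and north as y: velocity relative to the water = (1.352, -0.362) m/s; the water relative to ground = (0.800, 0.000) m/s.
Velocity relative to ground = (1.352, -0.362) + (0.800, 0.000) = (2.152, -0.362) m/s.
Speed = |(2.152, -0.362)| = 2.183 m/s.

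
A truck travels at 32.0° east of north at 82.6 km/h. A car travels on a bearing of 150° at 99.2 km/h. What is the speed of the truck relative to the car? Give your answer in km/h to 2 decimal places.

Taking east as x and north as y: truck velocity = (43.771, 70.049) km/h; car velocity = (49.600, -85.910) km/h.
Velocity of truck relative to car = (43.771, 70.049) − (49.600, -85.910) = (-5.829, 155.958) km/h.
Magnitude = |(-5.829, 155.958)| = 156.067 km/h.

156.07 km/h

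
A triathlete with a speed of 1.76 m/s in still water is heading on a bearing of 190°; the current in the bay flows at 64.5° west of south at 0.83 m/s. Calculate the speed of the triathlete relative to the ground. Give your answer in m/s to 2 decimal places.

2.34 m/s

Taking east as x and north as y: velocity relative to the water = (-0.306, -1.733) m/s; the water relative to ground = (-0.749, -0.357) m/s.
Velocity relative to ground = (-0.306, -1.733) + (-0.749, -0.357) = (-1.055, -2.091) m/s.
Speed = |(-1.055, -2.091)| = 2.342 m/s.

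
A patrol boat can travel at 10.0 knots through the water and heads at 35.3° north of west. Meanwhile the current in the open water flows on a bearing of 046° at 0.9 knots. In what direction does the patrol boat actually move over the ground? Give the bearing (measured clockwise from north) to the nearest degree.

310°

Taking east as x and north as y: velocity relative to the water = (-8.161, 5.779) knots; the water relative to ground = (0.647, 0.625) knots.
Velocity relative to ground = (-8.161, 5.779) + (0.647, 0.625) = (-7.514, 6.404) knots.
Bearing = atan2(-7.51, 6.40) = 310.44° clockwise from north.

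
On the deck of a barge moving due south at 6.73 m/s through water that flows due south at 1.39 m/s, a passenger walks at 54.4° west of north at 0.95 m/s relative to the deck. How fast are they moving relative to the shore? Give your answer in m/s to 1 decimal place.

In east/north components (m/s): passenger relative to barge = (-0.772, 0.553); barge relative to water = (0.000, -6.730); water relative to ground = (0.000, -1.390).
Sum = (-0.772, -7.567) m/s.
Speed = |(-0.772, -7.567)| = 7.606 m/s.

7.6 m/s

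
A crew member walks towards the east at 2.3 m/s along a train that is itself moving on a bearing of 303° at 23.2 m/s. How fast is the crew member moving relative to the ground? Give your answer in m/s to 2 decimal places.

21.31 m/s

Taking east as x and north as y: train velocity = (-19.457, 12.636) m/s; crew member velocity relative to train = (2.300, 0.000) m/s.
Velocity relative to ground = (-19.457, 12.636) + (2.300, 0.000) = (-17.157, 12.636) m/s.
Speed = |(-17.157, 12.636)| = 21.308 m/s.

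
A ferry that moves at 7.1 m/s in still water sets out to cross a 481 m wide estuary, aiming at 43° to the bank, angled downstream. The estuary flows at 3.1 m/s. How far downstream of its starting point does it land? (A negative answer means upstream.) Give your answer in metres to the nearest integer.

824 m

Perpendicular speed = 4.842 m/s; crossing time = 481 / 4.842 = 99.335 s.
Net downstream speed = 8.293 m/s.
Drift = 8.293 × 99.335 = 823.749 m (downstream).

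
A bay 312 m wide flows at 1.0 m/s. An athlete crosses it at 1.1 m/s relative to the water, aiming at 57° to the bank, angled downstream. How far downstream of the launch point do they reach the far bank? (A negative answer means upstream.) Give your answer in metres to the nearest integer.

Perpendicular speed = 0.923 m/s; crossing time = 312 / 0.923 = 338.198 s.
Net downstream speed = 1.599 m/s.
Drift = 1.599 × 338.198 = 540.813 m (downstream).

541 m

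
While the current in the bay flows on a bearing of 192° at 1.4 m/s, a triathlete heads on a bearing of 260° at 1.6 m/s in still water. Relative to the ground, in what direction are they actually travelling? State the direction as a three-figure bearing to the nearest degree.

229°

Taking east as x and north as y: velocity relative to the water = (-1.576, -0.278) m/s; the water relative to ground = (-0.291, -1.369) m/s.
Velocity relative to ground = (-1.576, -0.278) + (-0.291, -1.369) = (-1.867, -1.647) m/s.
Bearing = atan2(-1.87, -1.65) = 228.57° clockwise from north.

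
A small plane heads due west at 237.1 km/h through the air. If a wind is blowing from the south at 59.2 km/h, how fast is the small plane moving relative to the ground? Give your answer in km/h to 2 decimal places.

Taking east as x and north as y: velocity relative to the air = (-237.100, 0.000) km/h; the air relative to ground = (0.000, 59.200) km/h.
Velocity relative to ground = (-237.100, 0.000) + (0.000, 59.200) = (-237.100, 59.200) km/h.
Speed = |(-237.100, 59.200)| = 244.379 km/h.

244.38 km/h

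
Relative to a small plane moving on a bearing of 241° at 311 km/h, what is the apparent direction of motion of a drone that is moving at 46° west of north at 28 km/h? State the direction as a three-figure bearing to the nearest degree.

Taking east as x and north as y: drone velocity = (-20.142, 19.450) km/h; small plane velocity = (-272.007, -150.776) km/h.
Velocity of drone relative to small plane = (-20.142, 19.450) − (-272.007, -150.776) = (251.865, 170.226) km/h.
Bearing = atan2(251.87, 170.23) = 55.95° clockwise from north.

056°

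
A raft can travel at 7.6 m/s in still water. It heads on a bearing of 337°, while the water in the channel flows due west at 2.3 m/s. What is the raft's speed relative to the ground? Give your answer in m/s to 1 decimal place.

8.8 m/s

Taking east as x and north as y: velocity relative to the water = (-2.970, 6.996) m/s; the water relative to ground = (-2.300, 0.000) m/s.
Velocity relative to ground = (-2.970, 6.996) + (-2.300, 0.000) = (-5.270, 6.996) m/s.
Speed = |(-5.270, 6.996)| = 8.758 m/s.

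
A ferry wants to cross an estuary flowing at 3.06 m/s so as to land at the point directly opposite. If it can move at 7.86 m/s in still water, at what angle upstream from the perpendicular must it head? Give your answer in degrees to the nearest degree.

23°

To cancel the current, the upstream component of the ferry's velocity must equal the flow: 7.86 sin θ = 3.06.
sin θ = 3.06 / 7.86 = 0.3893.
θ = arcsin(0.3893) = 22.912°.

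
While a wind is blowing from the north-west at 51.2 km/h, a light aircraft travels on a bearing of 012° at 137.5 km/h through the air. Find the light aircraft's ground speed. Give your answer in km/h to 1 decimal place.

117.7 km/h

Taking east as x and north as y: velocity relative to the air = (28.588, 134.495) km/h; the air relative to ground = (36.204, -36.204) km/h.
Velocity relative to ground = (28.588, 134.495) + (36.204, -36.204) = (64.792, 98.291) km/h.
Speed = |(64.792, 98.291)| = 117.725 km/h.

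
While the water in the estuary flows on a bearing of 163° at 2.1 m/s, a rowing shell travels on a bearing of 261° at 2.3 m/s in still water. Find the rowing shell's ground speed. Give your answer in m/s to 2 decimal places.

2.89 m/s

Taking east as x and north as y: velocity relative to the water = (-2.272, -0.360) m/s; the water relative to ground = (0.614, -2.008) m/s.
Velocity relative to ground = (-2.272, -0.360) + (0.614, -2.008) = (-1.658, -2.368) m/s.
Speed = |(-1.658, -2.368)| = 2.891 m/s.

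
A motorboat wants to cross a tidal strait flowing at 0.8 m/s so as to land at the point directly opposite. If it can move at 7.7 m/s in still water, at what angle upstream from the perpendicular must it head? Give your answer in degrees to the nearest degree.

To cancel the current, the upstream component of the motorboat's velocity must equal the flow: 7.7 sin θ = 0.8.
sin θ = 0.8 / 7.7 = 0.1039.
θ = arcsin(0.1039) = 5.964°.

6°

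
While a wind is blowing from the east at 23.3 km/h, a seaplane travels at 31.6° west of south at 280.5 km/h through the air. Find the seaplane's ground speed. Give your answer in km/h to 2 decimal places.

293.38 km/h

Taking east as x and north as y: velocity relative to the air = (-146.978, -238.909) km/h; the air relative to ground = (-23.300, 0.000) km/h.
Velocity relative to ground = (-146.978, -238.909) + (-23.300, 0.000) = (-170.278, -238.909) km/h.
Speed = |(-170.278, -238.909)| = 293.381 km/h.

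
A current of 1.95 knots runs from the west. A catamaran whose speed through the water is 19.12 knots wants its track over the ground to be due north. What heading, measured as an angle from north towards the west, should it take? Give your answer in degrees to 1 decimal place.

5.9°

The current pushes perpendicular to the desired track; the heading must have a component into the current equal to 1.95 knots: 19.12 sin θ = 1.95.
sin θ = 0.1020, so θ = 5.854°.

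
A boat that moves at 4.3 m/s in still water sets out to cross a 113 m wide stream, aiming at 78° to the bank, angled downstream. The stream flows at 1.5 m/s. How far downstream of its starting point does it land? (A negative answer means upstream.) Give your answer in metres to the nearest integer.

Perpendicular speed = 4.206 m/s; crossing time = 113 / 4.206 = 26.866 s.
Net downstream speed = 2.394 m/s.
Drift = 2.394 × 26.866 = 64.318 m (downstream).

64 m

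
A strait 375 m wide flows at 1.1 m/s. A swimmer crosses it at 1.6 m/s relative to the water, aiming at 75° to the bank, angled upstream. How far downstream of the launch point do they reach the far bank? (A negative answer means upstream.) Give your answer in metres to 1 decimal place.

166.4 m

Perpendicular speed = 1.545 m/s; crossing time = 375 / 1.545 = 242.643 s.
Net downstream speed = 0.686 m/s.
Drift = 0.686 × 242.643 = 166.426 m (downstream).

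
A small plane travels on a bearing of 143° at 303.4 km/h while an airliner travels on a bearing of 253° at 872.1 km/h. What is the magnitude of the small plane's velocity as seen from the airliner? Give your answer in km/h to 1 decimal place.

Taking east as x and north as y: small plane velocity = (182.591, -242.306) km/h; airliner velocity = (-833.993, -254.977) km/h.
Velocity of small plane relative to airliner = (182.591, -242.306) − (-833.993, -254.977) = (1016.584, 12.671) km/h.
Magnitude = |(1016.584, 12.671)| = 1016.663 km/h.

1016.7 km/h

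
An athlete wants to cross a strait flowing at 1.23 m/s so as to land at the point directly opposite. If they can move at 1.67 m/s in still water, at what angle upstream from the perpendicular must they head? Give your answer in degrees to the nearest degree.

To cancel the current, the upstream component of the athlete's velocity must equal the flow: 1.67 sin θ = 1.23.
sin θ = 1.23 / 1.67 = 0.7365.
θ = arcsin(0.7365) = 47.436°.

47°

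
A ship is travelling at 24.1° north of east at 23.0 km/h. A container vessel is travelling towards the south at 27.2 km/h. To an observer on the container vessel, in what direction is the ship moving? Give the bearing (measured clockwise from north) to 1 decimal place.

Taking east as x and north as y: ship velocity = (20.995, 9.392) km/h; container vessel velocity = (0.000, -27.200) km/h.
Velocity of ship relative to container vessel = (20.995, 9.392) − (0.000, -27.200) = (20.995, 36.592) km/h.
Bearing = atan2(21.00, 36.59) = 29.85° clockwise from north.

029.8°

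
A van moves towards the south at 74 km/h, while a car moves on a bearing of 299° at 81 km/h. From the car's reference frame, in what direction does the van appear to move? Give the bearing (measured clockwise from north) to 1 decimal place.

Taking east as x and north as y: van velocity = (0.000, -74.000) km/h; car velocity = (-70.844, 39.270) km/h.
Velocity of van relative to car = (0.000, -74.000) − (-70.844, 39.270) = (70.844, -113.270) km/h.
Bearing = atan2(70.84, -113.27) = 147.98° clockwise from north.

148.0°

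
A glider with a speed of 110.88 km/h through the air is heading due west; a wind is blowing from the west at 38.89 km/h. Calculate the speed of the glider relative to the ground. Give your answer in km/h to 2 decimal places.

Taking east as x and north as y: velocity relative to the air = (-110.880, 0.000) km/h; the air relative to ground = (38.890, 0.000) km/h.
Velocity relative to ground = (-110.880, 0.000) + (38.890, 0.000) = (-71.990, 0.000) km/h.
Speed = |(-71.990, 0.000)| = 71.990 km/h.

71.99 km/h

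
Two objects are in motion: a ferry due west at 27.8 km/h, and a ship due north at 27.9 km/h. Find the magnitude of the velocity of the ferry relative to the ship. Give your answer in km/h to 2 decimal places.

39.39 km/h

Taking east as x and north as y: ferry velocity = (-27.800, 0.000) km/h; ship velocity = (0.000, 27.900) km/h.
Velocity of ferry relative to ship = (-27.800, 0.000) − (0.000, 27.900) = (-27.800, -27.900) km/h.
Magnitude = |(-27.800, -27.900)| = 39.386 km/h.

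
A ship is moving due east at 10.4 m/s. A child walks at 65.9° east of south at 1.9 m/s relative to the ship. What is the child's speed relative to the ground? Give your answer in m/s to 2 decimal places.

12.16 m/s

Taking east as x and north as y: ship velocity = (10.400, 0.000) m/s; child velocity relative to ship = (1.734, -0.776) m/s.
Velocity relative to ground = (10.400, 0.000) + (1.734, -0.776) = (12.134, -0.776) m/s.
Speed = |(12.134, -0.776)| = 12.159 m/s.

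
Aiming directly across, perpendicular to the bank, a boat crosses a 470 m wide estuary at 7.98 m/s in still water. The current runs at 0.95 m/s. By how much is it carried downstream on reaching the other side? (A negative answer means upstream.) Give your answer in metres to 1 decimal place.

Perpendicular speed = 7.980 m/s; crossing time = 470 / 7.980 = 58.897 s.
Net downstream speed = 0.950 m/s.
Drift = 0.950 × 58.897 = 55.952 m (downstream).

56.0 m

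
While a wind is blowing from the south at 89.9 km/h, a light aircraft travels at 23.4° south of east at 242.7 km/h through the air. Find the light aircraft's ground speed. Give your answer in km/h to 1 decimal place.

Taking east as x and north as y: velocity relative to the air = (222.739, -96.388) km/h; the air relative to ground = (0.000, 89.900) km/h.
Velocity relative to ground = (222.739, -96.388) + (0.000, 89.900) = (222.739, -6.488) km/h.
Speed = |(222.739, -6.488)| = 222.834 km/h.

222.8 km/h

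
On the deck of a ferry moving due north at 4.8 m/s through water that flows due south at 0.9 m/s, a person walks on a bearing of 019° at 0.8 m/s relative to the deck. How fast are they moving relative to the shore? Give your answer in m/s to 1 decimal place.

In east/north components (m/s): person relative to ferry = (0.260, 0.756); ferry relative to water = (0.000, 4.800); water relative to ground = (0.000, -0.900).
Sum = (0.260, 4.656) m/s.
Speed = |(0.260, 4.656)| = 4.664 m/s.

4.7 m/s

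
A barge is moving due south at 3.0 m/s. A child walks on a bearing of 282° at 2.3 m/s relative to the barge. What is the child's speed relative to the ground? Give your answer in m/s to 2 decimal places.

Taking east as x and north as y: barge velocity = (0.000, -3.000) m/s; child velocity relative to barge = (-2.250, 0.478) m/s.
Velocity relative to ground = (0.000, -3.000) + (-2.250, 0.478) = (-2.250, -2.522) m/s.
Speed = |(-2.250, -2.522)| = 3.379 m/s.

3.38 m/s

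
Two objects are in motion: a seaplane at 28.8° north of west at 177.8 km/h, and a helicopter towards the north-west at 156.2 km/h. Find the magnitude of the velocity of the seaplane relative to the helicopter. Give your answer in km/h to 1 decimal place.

Taking east as x and north as y: seaplane velocity = (-155.807, 85.656) km/h; helicopter velocity = (-110.450, 110.450) km/h.
Velocity of seaplane relative to helicopter = (-155.807, 85.656) − (-110.450, 110.450) = (-45.357, -24.794) km/h.
Magnitude = |(-45.357, -24.794)| = 51.692 km/h.

51.7 km/h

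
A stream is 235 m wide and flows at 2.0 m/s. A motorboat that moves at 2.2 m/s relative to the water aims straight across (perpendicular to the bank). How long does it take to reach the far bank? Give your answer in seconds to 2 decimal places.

The component of the motorboat's velocity perpendicular to the bank is 2.2 m/s.
Only the cross-stream component determines the crossing time; the current contributes nothing perpendicular to the bank.
Time = 235 / 2.200 = 106.818 s.

106.82 s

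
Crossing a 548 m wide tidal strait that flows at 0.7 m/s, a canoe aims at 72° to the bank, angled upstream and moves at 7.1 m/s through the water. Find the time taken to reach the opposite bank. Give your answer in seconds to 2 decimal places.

The component of the canoe's velocity perpendicular to the bank is 7.1 × sin 72° = 6.753 m/s.
The current is parallel to the bank, so it does not affect the crossing time.
Time = 548 / 6.753 = 81.155 s.

81.16 s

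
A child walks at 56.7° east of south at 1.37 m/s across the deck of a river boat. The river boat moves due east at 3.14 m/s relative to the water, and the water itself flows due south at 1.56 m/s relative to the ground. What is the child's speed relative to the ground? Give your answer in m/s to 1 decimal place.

4.9 m/s

In east/north components (m/s): child relative to river boat = (1.145, -0.752); river boat relative to water = (3.140, 0.000); water relative to ground = (0.000, -1.560).
Sum = (4.285, -2.312) m/s.
Speed = |(4.285, -2.312)| = 4.869 m/s.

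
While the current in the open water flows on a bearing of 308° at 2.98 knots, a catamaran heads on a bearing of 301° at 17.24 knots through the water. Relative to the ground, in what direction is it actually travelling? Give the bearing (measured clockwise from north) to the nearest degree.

Taking east as x and north as y: velocity relative to the water = (-14.778, 8.879) knots; the water relative to ground = (-2.348, 1.835) knots.
Velocity relative to ground = (-14.778, 8.879) + (-2.348, 1.835) = (-17.126, 10.714) knots.
Bearing = atan2(-17.13, 10.71) = 302.03° clockwise from north.

302°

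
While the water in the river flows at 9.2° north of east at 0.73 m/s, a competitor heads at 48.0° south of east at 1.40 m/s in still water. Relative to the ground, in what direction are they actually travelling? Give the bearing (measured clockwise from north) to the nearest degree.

Taking east as x and north as y: velocity relative to the water = (0.937, -1.040) m/s; the water relative to ground = (0.721, 0.117) m/s.
Velocity relative to ground = (0.937, -1.040) + (0.721, 0.117) = (1.657, -0.924) m/s.
Bearing = atan2(1.66, -0.92) = 119.13° clockwise from north.

119°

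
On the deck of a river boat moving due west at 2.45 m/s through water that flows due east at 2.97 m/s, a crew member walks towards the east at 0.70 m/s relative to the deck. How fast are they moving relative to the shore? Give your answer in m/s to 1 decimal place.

1.2 m/s

In east/north components (m/s): crew member relative to river boat = (0.700, 0.000); river boat relative to water = (-2.450, 0.000); water relative to ground = (2.970, 0.000).
Sum = (1.220, 0.000) m/s.
Speed = |(1.220, 0.000)| = 1.220 m/s.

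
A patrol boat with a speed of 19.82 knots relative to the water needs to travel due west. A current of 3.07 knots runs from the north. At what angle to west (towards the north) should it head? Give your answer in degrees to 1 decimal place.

8.9°

The current pushes perpendicular to the desired track; the heading must have a component into the current equal to 3.07 knots: 19.82 sin θ = 3.07.
sin θ = 0.1549, so θ = 8.911°.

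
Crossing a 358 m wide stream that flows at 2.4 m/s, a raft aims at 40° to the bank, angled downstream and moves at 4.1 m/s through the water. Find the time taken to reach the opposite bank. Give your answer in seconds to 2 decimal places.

The component of the raft's velocity perpendicular to the bank is 4.1 × sin 40° = 2.635 m/s.
The current is parallel to the bank, so it does not affect the crossing time.
Time = 358 / 2.635 = 135.841 s.

135.84 s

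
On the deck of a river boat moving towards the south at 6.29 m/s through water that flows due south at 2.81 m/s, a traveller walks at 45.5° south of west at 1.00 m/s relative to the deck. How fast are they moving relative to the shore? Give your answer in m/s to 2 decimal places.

9.84 m/s

In east/north components (m/s): traveller relative to river boat = (-0.701, -0.713); river boat relative to water = (0.000, -6.290); water relative to ground = (0.000, -2.810).
Sum = (-0.701, -9.813) m/s.
Speed = |(-0.701, -9.813)| = 9.838 m/s.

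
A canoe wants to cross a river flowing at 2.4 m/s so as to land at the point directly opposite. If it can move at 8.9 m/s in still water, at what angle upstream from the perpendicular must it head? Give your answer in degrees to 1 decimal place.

15.6°

To cancel the current, the upstream component of the canoe's velocity must equal the flow: 8.9 sin θ = 2.4.
sin θ = 2.4 / 8.9 = 0.2697.
θ = arcsin(0.2697) = 15.644°.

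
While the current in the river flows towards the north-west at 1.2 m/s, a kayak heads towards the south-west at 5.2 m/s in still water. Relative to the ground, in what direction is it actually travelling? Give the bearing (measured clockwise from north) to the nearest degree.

238°

Taking east as x and north as y: velocity relative to the water = (-3.677, -3.677) m/s; the water relative to ground = (-0.849, 0.849) m/s.
Velocity relative to ground = (-3.677, -3.677) + (-0.849, 0.849) = (-4.525, -2.828) m/s.
Bearing = atan2(-4.53, -2.83) = 237.99° clockwise from north.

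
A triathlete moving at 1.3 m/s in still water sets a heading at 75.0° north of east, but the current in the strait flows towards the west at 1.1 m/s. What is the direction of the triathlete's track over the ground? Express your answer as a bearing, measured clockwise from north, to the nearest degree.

Taking east as x and north as y: velocity relative to the water = (0.336, 1.256) m/s; the water relative to ground = (-1.100, 0.000) m/s.
Velocity relative to ground = (0.336, 1.256) + (-1.100, 0.000) = (-0.764, 1.256) m/s.
Bearing = atan2(-0.76, 1.26) = 328.70° clockwise from north.

329°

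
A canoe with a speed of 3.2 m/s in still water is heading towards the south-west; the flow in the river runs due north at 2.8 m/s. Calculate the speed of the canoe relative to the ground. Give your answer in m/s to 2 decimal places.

Taking east as x and north as y: velocity relative to the water = (-2.263, -2.263) m/s; the water relative to ground = (0.000, 2.800) m/s.
Velocity relative to ground = (-2.263, -2.263) + (0.000, 2.800) = (-2.263, 0.537) m/s.
Speed = |(-2.263, 0.537)| = 2.326 m/s.

2.33 m/s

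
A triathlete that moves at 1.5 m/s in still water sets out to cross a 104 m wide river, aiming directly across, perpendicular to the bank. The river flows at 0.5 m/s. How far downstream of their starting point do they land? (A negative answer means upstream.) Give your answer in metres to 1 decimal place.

34.7 m

Perpendicular speed = 1.500 m/s; crossing time = 104 / 1.500 = 69.333 s.
Net downstream speed = 0.500 m/s.
Drift = 0.500 × 69.333 = 34.667 m (downstream).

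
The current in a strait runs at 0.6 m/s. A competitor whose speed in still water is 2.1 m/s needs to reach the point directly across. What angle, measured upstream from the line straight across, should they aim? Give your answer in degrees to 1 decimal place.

16.6°

To cancel the current, the upstream component of the competitor's velocity must equal the flow: 2.1 sin θ = 0.6.
sin θ = 0.6 / 2.1 = 0.2857.
θ = arcsin(0.2857) = 16.602°.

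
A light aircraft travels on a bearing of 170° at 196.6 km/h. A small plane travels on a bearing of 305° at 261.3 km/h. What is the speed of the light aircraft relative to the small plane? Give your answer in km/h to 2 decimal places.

Taking east as x and north as y: light aircraft velocity = (34.139, -193.613) km/h; small plane velocity = (-214.044, 149.876) km/h.
Velocity of light aircraft relative to small plane = (34.139, -193.613) − (-214.044, 149.876) = (248.184, -343.489) km/h.
Magnitude = |(248.184, -343.489)| = 423.768 km/h.

423.77 km/h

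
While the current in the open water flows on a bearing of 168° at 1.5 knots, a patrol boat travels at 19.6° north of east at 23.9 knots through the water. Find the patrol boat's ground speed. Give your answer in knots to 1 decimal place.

23.7 knots

Taking east as x and north as y: velocity relative to the water = (22.515, 8.017) knots; the water relative to ground = (0.312, -1.467) knots.
Velocity relative to ground = (22.515, 8.017) + (0.312, -1.467) = (22.827, 6.550) knots.
Speed = |(22.827, 6.550)| = 23.748 knots.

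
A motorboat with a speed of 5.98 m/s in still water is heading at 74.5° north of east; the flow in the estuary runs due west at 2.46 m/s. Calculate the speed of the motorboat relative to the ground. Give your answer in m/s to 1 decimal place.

Taking east as x and north as y: velocity relative to the water = (1.598, 5.763) m/s; the water relative to ground = (-2.460, 0.000) m/s.
Velocity relative to ground = (1.598, 5.763) + (-2.460, 0.000) = (-0.862, 5.763) m/s.
Speed = |(-0.862, 5.763)| = 5.827 m/s.

5.8 m/s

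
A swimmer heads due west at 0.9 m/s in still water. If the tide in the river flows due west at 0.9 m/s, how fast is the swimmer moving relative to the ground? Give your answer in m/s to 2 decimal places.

1.80 m/s

Taking east as x and north as y: velocity relative to the water = (-0.900, 0.000) m/s; the water relative to ground = (-0.900, 0.000) m/s.
Velocity relative to ground = (-0.900, 0.000) + (-0.900, 0.000) = (-1.800, 0.000) m/s.
Speed = |(-1.800, 0.000)| = 1.800 m/s.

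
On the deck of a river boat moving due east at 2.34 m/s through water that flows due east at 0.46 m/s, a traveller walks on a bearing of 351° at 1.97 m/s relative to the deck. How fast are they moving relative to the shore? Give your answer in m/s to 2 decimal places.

In east/north components (m/s): traveller relative to river boat = (-0.308, 1.946); river boat relative to water = (2.340, 0.000); water relative to ground = (0.460, 0.000).
Sum = (2.492, 1.946) m/s.
Speed = |(2.492, 1.946)| = 3.162 m/s.

3.16 m/s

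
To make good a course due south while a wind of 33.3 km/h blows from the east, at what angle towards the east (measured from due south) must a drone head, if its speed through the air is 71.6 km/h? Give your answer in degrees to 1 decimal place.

27.7°

The wind pushes perpendicular to the desired track; the heading must have a component into the wind equal to 33.3 km/h: 71.6 sin θ = 33.3.
sin θ = 0.4651, so θ = 27.716°.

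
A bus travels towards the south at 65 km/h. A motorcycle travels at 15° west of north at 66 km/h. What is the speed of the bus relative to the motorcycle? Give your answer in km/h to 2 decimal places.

129.88 km/h

Taking east as x and north as y: bus velocity = (0.000, -65.000) km/h; motorcycle velocity = (-17.082, 63.751) km/h.
Velocity of bus relative to motorcycle = (0.000, -65.000) − (-17.082, 63.751) = (17.082, -128.751) km/h.
Magnitude = |(17.082, -128.751)| = 129.879 km/h.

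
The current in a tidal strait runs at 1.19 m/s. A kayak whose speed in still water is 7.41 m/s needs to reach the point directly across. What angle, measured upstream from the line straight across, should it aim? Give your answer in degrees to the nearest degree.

To cancel the current, the upstream component of the kayak's velocity must equal the flow: 7.41 sin θ = 1.19.
sin θ = 1.19 / 7.41 = 0.1606.
θ = arcsin(0.1606) = 9.241°.

9°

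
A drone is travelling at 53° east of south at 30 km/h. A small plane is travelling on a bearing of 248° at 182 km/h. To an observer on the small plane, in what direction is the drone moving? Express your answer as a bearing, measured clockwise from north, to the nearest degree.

Taking east as x and north as y: drone velocity = (23.959, -18.054) km/h; small plane velocity = (-168.747, -68.178) km/h.
Velocity of drone relative to small plane = (23.959, -18.054) − (-168.747, -68.178) = (192.707, 50.124) km/h.
Bearing = atan2(192.71, 50.12) = 75.42° clockwise from north.

075°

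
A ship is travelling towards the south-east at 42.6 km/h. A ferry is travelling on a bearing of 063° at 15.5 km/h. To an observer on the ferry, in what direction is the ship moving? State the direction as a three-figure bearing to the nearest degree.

156°

Taking east as x and north as y: ship velocity = (30.123, -30.123) km/h; ferry velocity = (13.811, 7.037) km/h.
Velocity of ship relative to ferry = (30.123, -30.123) − (13.811, 7.037) = (16.312, -37.160) km/h.
Bearing = atan2(16.31, -37.16) = 156.30° clockwise from north.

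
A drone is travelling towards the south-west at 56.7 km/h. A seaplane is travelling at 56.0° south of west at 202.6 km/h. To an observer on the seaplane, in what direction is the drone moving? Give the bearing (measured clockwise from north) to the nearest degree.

030°

Taking east as x and north as y: drone velocity = (-40.093, -40.093) km/h; seaplane velocity = (-113.292, -167.963) km/h.
Velocity of drone relative to seaplane = (-40.093, -40.093) − (-113.292, -167.963) = (73.200, 127.870) km/h.
Bearing = atan2(73.20, 127.87) = 29.79° clockwise from north.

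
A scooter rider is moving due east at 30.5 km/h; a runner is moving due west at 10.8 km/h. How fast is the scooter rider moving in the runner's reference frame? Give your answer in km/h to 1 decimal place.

Taking east as x and north as y: scooter rider velocity = (30.500, 0.000) km/h; runner velocity = (-10.800, 0.000) km/h.
Velocity of scooter rider relative to runner = (30.500, 0.000) − (-10.800, 0.000) = (41.300, 0.000) km/h.
Magnitude = |(41.300, 0.000)| = 41.300 km/h.

41.3 km/h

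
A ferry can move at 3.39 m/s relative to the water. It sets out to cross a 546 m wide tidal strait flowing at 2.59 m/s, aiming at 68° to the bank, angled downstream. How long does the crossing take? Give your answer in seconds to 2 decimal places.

The component of the ferry's velocity perpendicular to the bank is 3.39 × sin 68° = 3.143 m/s.
Only the cross-stream component determines the crossing time; the current contributes nothing perpendicular to the bank.
Time = 546 / 3.143 = 173.711 s.

173.71 s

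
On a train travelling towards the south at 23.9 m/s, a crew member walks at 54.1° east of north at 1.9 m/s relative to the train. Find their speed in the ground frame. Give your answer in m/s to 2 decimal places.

Taking east as x and north as y: train velocity = (0.000, -23.900) m/s; crew member velocity relative to train = (1.539, 1.114) m/s.
Velocity relative to ground = (0.000, -23.900) + (1.539, 1.114) = (1.539, -22.786) m/s.
Speed = |(1.539, -22.786)| = 22.838 m/s.

22.84 m/s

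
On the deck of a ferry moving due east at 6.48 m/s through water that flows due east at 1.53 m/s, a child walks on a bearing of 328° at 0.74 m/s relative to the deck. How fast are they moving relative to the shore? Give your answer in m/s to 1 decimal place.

In east/north components (m/s): child relative to ferry = (-0.392, 0.628); ferry relative to water = (6.480, 0.000); water relative to ground = (1.530, 0.000).
Sum = (7.618, 0.628) m/s.
Speed = |(7.618, 0.628)| = 7.644 m/s.

7.6 m/s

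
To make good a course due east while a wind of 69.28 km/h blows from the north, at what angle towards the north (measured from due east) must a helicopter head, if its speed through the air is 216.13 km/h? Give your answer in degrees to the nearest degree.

19°

The wind pushes perpendicular to the desired track; the heading must have a component into the wind equal to 69.28 km/h: 216.13 sin θ = 69.28.
sin θ = 0.3205, so θ = 18.696°.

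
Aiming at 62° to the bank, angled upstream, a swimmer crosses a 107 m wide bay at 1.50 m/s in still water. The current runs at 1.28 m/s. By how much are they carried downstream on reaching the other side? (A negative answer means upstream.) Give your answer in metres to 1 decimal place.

46.5 m

Perpendicular speed = 1.324 m/s; crossing time = 107 / 1.324 = 80.790 s.
Net downstream speed = 0.576 m/s.
Drift = 0.576 × 80.790 = 46.518 m (downstream).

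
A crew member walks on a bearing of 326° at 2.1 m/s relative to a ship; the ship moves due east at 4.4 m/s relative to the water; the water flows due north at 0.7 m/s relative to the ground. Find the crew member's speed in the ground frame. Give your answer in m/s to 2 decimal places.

In east/north components (m/s): crew member relative to ship = (-1.174, 1.741); ship relative to water = (4.400, 0.000); water relative to ground = (0.000, 0.700).
Sum = (3.226, 2.441) m/s.
Speed = |(3.226, 2.441)| = 4.045 m/s.

4.05 m/s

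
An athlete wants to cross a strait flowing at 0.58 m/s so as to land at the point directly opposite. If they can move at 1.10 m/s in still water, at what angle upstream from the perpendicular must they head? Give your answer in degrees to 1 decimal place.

To cancel the current, the upstream component of the athlete's velocity must equal the flow: 1.10 sin θ = 0.58.
sin θ = 0.58 / 1.10 = 0.5273.
θ = arcsin(0.5273) = 31.821°.

31.8°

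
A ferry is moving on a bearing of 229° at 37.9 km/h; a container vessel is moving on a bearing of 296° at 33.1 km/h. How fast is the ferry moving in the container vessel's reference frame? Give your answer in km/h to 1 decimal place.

Taking east as x and north as y: ferry velocity = (-28.603, -24.865) km/h; container vessel velocity = (-29.750, 14.510) km/h.
Velocity of ferry relative to container vessel = (-28.603, -24.865) − (-29.750, 14.510) = (1.147, -39.375) km/h.
Magnitude = |(1.147, -39.375)| = 39.391 km/h.

39.4 km/h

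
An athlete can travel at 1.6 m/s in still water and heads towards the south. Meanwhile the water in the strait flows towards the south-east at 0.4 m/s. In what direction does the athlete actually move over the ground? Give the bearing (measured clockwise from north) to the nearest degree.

171°

Taking east as x and north as y: velocity relative to the water = (0.000, -1.600) m/s; the water relative to ground = (0.283, -0.283) m/s.
Velocity relative to ground = (0.000, -1.600) + (0.283, -0.283) = (0.283, -1.883) m/s.
Bearing = atan2(0.28, -1.88) = 171.46° clockwise from north.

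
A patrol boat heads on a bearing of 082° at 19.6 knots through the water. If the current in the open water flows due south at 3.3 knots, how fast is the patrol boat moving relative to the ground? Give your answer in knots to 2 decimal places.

19.42 knots

Taking east as x and north as y: velocity relative to the water = (19.409, 2.728) knots; the water relative to ground = (0.000, -3.300) knots.
Velocity relative to ground = (19.409, 2.728) + (0.000, -3.300) = (19.409, -0.572) knots.
Speed = |(19.409, -0.572)| = 19.418 knots.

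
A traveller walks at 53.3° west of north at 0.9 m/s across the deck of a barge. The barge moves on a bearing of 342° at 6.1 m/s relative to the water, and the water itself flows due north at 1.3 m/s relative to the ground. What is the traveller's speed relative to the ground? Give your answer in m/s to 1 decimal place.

8.1 m/s

In east/north components (m/s): traveller relative to barge = (-0.722, 0.538); barge relative to water = (-1.885, 5.801); water relative to ground = (0.000, 1.300).
Sum = (-2.607, 7.639) m/s.
Speed = |(-2.607, 7.639)| = 8.072 m/s.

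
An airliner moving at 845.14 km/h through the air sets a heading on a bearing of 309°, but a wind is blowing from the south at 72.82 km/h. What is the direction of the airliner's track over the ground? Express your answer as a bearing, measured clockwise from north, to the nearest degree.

Taking east as x and north as y: velocity relative to the air = (-656.797, 531.864) km/h; the air relative to ground = (0.000, 72.820) km/h.
Velocity relative to ground = (-656.797, 531.864) + (0.000, 72.820) = (-656.797, 604.684) km/h.
Bearing = atan2(-656.80, 604.68) = 312.63° clockwise from north.

313°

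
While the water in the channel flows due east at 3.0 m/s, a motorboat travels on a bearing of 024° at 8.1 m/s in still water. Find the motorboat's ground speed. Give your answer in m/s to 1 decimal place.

Taking east as x and north as y: velocity relative to the water = (3.295, 7.400) m/s; the water relative to ground = (3.000, 0.000) m/s.
Velocity relative to ground = (3.295, 7.400) + (3.000, 0.000) = (6.295, 7.400) m/s.
Speed = |(6.295, 7.400)| = 9.715 m/s.

9.7 m/s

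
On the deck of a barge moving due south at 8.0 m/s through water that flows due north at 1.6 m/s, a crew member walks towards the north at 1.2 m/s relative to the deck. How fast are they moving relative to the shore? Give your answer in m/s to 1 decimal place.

5.2 m/s

In east/north components (m/s): crew member relative to barge = (0.000, 1.200); barge relative to water = (0.000, -8.000); water relative to ground = (0.000, 1.600).
Sum = (0.000, -5.200) m/s.
Speed = |(0.000, -5.200)| = 5.200 m/s.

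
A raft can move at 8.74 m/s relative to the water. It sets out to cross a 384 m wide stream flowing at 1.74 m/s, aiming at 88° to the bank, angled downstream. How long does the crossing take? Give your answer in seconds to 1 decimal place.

The component of the raft's velocity perpendicular to the bank is 8.74 × sin 88° = 8.735 m/s.
The current is parallel to the bank, so it does not affect the crossing time.
Time = 384 / 8.735 = 43.963 s.

44.0 s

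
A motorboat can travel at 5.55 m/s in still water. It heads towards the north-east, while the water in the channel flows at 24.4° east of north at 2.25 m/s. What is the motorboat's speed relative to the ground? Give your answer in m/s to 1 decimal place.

Taking east as x and north as y: velocity relative to the water = (3.924, 3.924) m/s; the water relative to ground = (0.929, 2.049) m/s.
Velocity relative to ground = (3.924, 3.924) + (0.929, 2.049) = (4.854, 5.973) m/s.
Speed = |(4.854, 5.973)| = 7.697 m/s.

7.7 m/s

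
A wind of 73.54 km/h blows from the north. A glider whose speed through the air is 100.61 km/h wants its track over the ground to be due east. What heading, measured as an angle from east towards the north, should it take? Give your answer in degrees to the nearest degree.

47°

The wind pushes perpendicular to the desired track; the heading must have a component into the wind equal to 73.54 km/h: 100.61 sin θ = 73.54.
sin θ = 0.7309, so θ = 46.965°.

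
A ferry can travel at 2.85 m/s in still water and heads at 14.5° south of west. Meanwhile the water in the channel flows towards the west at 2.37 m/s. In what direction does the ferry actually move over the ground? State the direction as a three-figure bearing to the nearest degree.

262°

Taking east as x and north as y: velocity relative to the water = (-2.759, -0.714) m/s; the water relative to ground = (-2.370, 0.000) m/s.
Velocity relative to ground = (-2.759, -0.714) + (-2.370, 0.000) = (-5.129, -0.714) m/s.
Bearing = atan2(-5.13, -0.71) = 262.08° clockwise from north.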